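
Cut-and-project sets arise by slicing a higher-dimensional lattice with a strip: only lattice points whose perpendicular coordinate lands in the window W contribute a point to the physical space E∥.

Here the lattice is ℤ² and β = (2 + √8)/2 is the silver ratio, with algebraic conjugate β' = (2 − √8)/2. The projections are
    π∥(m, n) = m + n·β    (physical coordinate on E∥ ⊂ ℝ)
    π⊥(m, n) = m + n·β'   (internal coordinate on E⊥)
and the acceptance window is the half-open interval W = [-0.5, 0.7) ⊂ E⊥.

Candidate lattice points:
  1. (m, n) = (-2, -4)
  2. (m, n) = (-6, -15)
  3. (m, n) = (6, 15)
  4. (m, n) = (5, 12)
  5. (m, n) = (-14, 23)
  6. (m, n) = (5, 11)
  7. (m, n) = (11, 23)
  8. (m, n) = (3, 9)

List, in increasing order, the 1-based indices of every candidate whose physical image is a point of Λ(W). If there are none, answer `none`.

1, 2, 3, 4, 6

Compute β' = (2−√8)/2 = -0.41421, so π⊥(m,n) = m -0.41421·n.
candidate 1: (m,n)=(-2,-4) → π∥ = -2-4·β ≈ -11.65685, π⊥ = -2-4·β' ≈ -0.34315 ∈ [-0.5, 0.7) ⇒ IN Λ
candidate 2: (m,n)=(-6,-15) → π∥ = -6-15·β ≈ -42.21320, π⊥ = -6-15·β' ≈ 0.21320 ∈ [-0.5, 0.7) ⇒ IN Λ
candidate 3: (m,n)=(6,15) → π∥ = 6+15·β ≈ 42.21320, π⊥ = 6+15·β' ≈ -0.21320 ∈ [-0.5, 0.7) ⇒ IN Λ
candidate 4: (m,n)=(5,12) → π∥ = 5+12·β ≈ 33.97056, π⊥ = 5+12·β' ≈ 0.02944 ∈ [-0.5, 0.7) ⇒ IN Λ
candidate 5: (m,n)=(-14,23) → π∥ = -14+23·β ≈ 41.52691, π⊥ = -14+23·β' ≈ -23.52691 ∉ [-0.5, 0.7) ⇒ out
candidate 6: (m,n)=(5,11) → π∥ = 5+11·β ≈ 31.55635, π⊥ = 5+11·β' ≈ 0.44365 ∈ [-0.5, 0.7) ⇒ IN Λ
candidate 7: (m,n)=(11,23) → π∥ = 11+23·β ≈ 66.52691, π⊥ = 11+23·β' ≈ 1.47309 ∉ [-0.5, 0.7) ⇒ out
candidate 8: (m,n)=(3,9) → π∥ = 3+9·β ≈ 24.72792, π⊥ = 3+9·β' ≈ -0.72792 ∉ [-0.5, 0.7) ⇒ out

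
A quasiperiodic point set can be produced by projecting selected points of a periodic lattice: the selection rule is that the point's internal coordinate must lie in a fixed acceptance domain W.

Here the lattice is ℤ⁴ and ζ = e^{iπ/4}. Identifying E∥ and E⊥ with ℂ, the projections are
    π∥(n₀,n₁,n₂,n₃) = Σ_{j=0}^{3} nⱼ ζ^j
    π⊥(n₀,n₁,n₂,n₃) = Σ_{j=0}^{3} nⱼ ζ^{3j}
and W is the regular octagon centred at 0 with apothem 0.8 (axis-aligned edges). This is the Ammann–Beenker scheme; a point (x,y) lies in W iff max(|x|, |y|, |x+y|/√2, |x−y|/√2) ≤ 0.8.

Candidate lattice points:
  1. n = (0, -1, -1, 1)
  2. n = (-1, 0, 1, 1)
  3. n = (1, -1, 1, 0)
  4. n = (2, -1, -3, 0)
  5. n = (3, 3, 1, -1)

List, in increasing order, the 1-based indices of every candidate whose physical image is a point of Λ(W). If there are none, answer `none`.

π⊥(n) = n₀ + n₁ζ³ + n₂ζ⁶ + n₃ζ⁹ where ζ = e^{iπ/4}.
candidate 1: n = (0, -1, -1, 1) → π⊥ ≈ (+1.41421, +1.00000); max(|x|,|y|,|x±y|/√2) = 1.70711 > 0.8 ⇒ ∉ W
candidate 2: n = (-1, 0, 1, 1) → π⊥ ≈ (-0.29289, -0.29289); max(|x|,|y|,|x±y|/√2) = 0.41421 ≤ 0.8 ⇒ ∈ W
candidate 3: n = (1, -1, 1, 0) → π⊥ ≈ (+1.70711, -1.70711); max(|x|,|y|,|x±y|/√2) = 2.41421 > 0.8 ⇒ ∉ W
candidate 4: n = (2, -1, -3, 0) → π⊥ ≈ (+2.70711, +2.29289); max(|x|,|y|,|x±y|/√2) = 3.53553 > 0.8 ⇒ ∉ W
candidate 5: n = (3, 3, 1, -1) → π⊥ ≈ (+0.17157, +0.41421); max(|x|,|y|,|x±y|/√2) = 0.41421 ≤ 0.8 ⇒ ∈ W

2, 5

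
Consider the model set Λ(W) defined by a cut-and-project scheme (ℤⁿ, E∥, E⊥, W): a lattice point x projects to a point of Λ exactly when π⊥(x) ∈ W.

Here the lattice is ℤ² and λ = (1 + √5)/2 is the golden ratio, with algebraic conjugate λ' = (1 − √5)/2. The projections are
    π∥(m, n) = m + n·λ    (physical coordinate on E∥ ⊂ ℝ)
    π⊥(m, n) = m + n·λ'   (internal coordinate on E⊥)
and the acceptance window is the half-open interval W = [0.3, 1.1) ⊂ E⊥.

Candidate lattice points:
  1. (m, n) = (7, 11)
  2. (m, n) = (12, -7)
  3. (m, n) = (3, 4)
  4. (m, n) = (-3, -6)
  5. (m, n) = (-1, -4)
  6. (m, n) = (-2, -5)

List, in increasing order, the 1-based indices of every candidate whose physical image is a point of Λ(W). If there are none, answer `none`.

Compute λ' = (1−√5)/2 = -0.618034, so π⊥(m,n) = m -0.618034·n.
[1] lift (7,11): star map gives 0.201626; window check 0.3 ≤ 0.201626 < 1.1 is false → out
[2] lift (12,-7): star map gives 16.326238; window check 0.3 ≤ 16.326238 < 1.1 is false → out
[3] lift (3,4): star map gives 0.527864; window check 0.3 ≤ 0.527864 < 1.1 is true → IN Λ
[4] lift (-3,-6): star map gives 0.708204; window check 0.3 ≤ 0.708204 < 1.1 is true → IN Λ
[5] lift (-1,-4): star map gives 1.472136; window check 0.3 ≤ 1.472136 < 1.1 is false → out
[6] lift (-2,-5): star map gives 1.090170; window check 0.3 ≤ 1.090170 < 1.1 is true → IN Λ

3, 4, 6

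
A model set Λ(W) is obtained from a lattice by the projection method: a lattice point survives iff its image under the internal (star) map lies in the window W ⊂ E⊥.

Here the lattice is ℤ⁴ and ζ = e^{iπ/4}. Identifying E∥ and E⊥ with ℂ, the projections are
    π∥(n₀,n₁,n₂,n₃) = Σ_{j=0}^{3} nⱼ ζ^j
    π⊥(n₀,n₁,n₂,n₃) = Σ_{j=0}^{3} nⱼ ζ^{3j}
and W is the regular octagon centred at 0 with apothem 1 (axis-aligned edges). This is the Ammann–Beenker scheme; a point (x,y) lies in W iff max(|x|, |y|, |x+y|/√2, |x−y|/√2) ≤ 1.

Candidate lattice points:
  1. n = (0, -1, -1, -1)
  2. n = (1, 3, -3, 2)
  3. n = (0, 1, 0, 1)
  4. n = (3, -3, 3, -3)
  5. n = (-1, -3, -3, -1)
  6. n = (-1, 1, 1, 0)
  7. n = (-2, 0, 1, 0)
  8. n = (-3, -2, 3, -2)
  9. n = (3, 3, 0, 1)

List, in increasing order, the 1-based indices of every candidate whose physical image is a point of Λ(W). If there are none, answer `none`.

1, 5

Internal map: ζ^{3j} for j=0..3 gives (1,0), (−√2/2,√2/2), (0,−1), (√2/2,√2/2).
#1 (0, -1, -1, -1): internal (0.0000, -0.4142); octagon support 0.4142 vs apothem 1 → ∈ W
#2 (1, 3, -3, 2): internal (0.2929, 6.5355); octagon support 6.5355 vs apothem 1 → ∉ W
#3 (0, 1, 0, 1): internal (0.0000, 1.4142); octagon support 1.4142 vs apothem 1 → ∉ W
#4 (3, -3, 3, -3): internal (3.0000, -7.2426); octagon support 7.2426 vs apothem 1 → ∉ W
#5 (-1, -3, -3, -1): internal (0.4142, 0.1716); octagon support 0.4142 vs apothem 1 → ∈ W
#6 (-1, 1, 1, 0): internal (-1.7071, -0.2929); octagon support 1.7071 vs apothem 1 → ∉ W
#7 (-2, 0, 1, 0): internal (-2.0000, -1.0000); octagon support 2.1213 vs apothem 1 → ∉ W
#8 (-3, -2, 3, -2): internal (-3.0000, -5.8284); octagon support 6.2426 vs apothem 1 → ∉ W
#9 (3, 3, 0, 1): internal (1.5858, 2.8284); octagon support 3.1213 vs apothem 1 → ∉ W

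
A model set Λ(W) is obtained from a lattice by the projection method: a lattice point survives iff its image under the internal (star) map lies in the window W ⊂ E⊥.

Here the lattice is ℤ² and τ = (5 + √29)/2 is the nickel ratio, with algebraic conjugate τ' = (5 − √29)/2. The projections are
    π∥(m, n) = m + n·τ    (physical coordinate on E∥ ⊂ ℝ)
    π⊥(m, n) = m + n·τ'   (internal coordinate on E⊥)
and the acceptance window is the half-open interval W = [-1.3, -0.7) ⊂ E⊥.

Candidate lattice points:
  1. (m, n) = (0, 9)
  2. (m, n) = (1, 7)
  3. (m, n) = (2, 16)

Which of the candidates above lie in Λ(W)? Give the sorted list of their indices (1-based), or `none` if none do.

Numerically τ ≈ 5.19258 and τ' = −1/τ ≈ -0.19258.
candidate 1: (m,n)=(0,9) → π∥ = 0+9·τ ≈ 46.73324, π⊥ = 0+9·τ' ≈ -1.73324 ∉ [-1.3, -0.7) ⇒ out
candidate 2: (m,n)=(1,7) → π∥ = 1+7·τ ≈ 37.34808, π⊥ = 1+7·τ' ≈ -0.34808 ∉ [-1.3, -0.7) ⇒ out
candidate 3: (m,n)=(2,16) → π∥ = 2+16·τ ≈ 85.08132, π⊥ = 2+16·τ' ≈ -1.08132 ∈ [-1.3, -0.7) ⇒ IN Λ

3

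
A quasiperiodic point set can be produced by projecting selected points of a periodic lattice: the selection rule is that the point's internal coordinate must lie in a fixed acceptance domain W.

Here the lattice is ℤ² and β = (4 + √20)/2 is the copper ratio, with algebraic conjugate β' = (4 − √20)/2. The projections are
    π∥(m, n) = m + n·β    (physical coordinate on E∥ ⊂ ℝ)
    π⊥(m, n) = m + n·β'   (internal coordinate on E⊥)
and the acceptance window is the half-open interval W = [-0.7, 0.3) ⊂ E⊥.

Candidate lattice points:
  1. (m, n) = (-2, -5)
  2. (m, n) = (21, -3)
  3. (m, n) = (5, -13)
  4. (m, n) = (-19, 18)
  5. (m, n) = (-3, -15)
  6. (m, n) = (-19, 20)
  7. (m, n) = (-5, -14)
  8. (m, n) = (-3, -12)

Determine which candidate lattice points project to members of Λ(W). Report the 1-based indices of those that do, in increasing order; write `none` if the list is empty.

Compute β' = (4−√20)/2 = -0.23607, so π⊥(m,n) = m -0.23607·n.
candidate 1: (m,n)=(-2,-5) → π∥ = -2-5·β ≈ -23.18034, π⊥ = -2-5·β' ≈ -0.81966 ∉ [-0.7, 0.3) ⇒ out
candidate 2: (m,n)=(21,-3) → π∥ = 21-3·β ≈ 8.29180, π⊥ = 21-3·β' ≈ 21.70820 ∉ [-0.7, 0.3) ⇒ out
candidate 3: (m,n)=(5,-13) → π∥ = 5-13·β ≈ -50.06888, π⊥ = 5-13·β' ≈ 8.06888 ∉ [-0.7, 0.3) ⇒ out
candidate 4: (m,n)=(-19,18) → π∥ = -19+18·β ≈ 57.24922, π⊥ = -19+18·β' ≈ -23.24922 ∉ [-0.7, 0.3) ⇒ out
candidate 5: (m,n)=(-3,-15) → π∥ = -3-15·β ≈ -66.54102, π⊥ = -3-15·β' ≈ 0.54102 ∉ [-0.7, 0.3) ⇒ out
candidate 6: (m,n)=(-19,20) → π∥ = -19+20·β ≈ 65.72136, π⊥ = -19+20·β' ≈ -23.72136 ∉ [-0.7, 0.3) ⇒ out
candidate 7: (m,n)=(-5,-14) → π∥ = -5-14·β ≈ -64.30495, π⊥ = -5-14·β' ≈ -1.69505 ∉ [-0.7, 0.3) ⇒ out
candidate 8: (m,n)=(-3,-12) → π∥ = -3-12·β ≈ -53.83282, π⊥ = -3-12·β' ≈ -0.16718 ∈ [-0.7, 0.3) ⇒ IN Λ

8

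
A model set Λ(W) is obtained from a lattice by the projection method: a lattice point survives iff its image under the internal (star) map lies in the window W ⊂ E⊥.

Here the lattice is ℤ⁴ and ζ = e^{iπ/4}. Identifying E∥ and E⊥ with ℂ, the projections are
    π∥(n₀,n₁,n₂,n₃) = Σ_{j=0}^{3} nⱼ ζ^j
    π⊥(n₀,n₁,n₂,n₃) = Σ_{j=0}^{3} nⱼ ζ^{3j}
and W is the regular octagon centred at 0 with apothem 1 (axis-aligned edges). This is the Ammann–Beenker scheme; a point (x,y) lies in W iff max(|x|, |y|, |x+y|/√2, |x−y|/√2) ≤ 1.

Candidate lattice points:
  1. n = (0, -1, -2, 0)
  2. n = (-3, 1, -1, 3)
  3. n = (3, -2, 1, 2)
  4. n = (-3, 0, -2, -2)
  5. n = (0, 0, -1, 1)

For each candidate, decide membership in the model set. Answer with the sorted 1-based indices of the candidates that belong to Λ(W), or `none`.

With ζ = e^{iπ/4} the internal vectors are ζ^0,ζ^3,ζ^6,ζ^9.
candidate 1: n = (0, -1, -2, 0) → π⊥ ≈ (+0.70711, +1.29289); max(|x|,|y|,|x±y|/√2) = 1.41421 > 1 ⇒ ∉ W
candidate 2: n = (-3, 1, -1, 3) → π⊥ ≈ (-1.58579, +3.82843); max(|x|,|y|,|x±y|/√2) = 3.82843 > 1 ⇒ ∉ W
candidate 3: n = (3, -2, 1, 2) → π⊥ ≈ (+5.82843, -1.00000); max(|x|,|y|,|x±y|/√2) = 5.82843 > 1 ⇒ ∉ W
candidate 4: n = (-3, 0, -2, -2) → π⊥ ≈ (-4.41421, +0.58579); max(|x|,|y|,|x±y|/√2) = 4.41421 > 1 ⇒ ∉ W
candidate 5: n = (0, 0, -1, 1) → π⊥ ≈ (+0.70711, +1.70711); max(|x|,|y|,|x±y|/√2) = 1.70711 > 1 ⇒ ∉ W

none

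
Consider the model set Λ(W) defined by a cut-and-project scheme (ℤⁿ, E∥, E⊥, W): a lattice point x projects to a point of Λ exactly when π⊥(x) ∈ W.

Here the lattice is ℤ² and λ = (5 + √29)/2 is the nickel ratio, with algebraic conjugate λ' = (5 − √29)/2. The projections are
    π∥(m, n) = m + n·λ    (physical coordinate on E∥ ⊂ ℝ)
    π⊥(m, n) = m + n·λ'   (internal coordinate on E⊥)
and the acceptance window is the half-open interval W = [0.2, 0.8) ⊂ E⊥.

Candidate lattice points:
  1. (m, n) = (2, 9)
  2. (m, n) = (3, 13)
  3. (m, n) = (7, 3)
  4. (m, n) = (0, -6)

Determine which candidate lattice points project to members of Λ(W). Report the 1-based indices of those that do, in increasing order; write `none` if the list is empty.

1, 2

Compute λ' = (5−√29)/2 = -0.1926, so π⊥(m,n) = m -0.1926·n.
[1] lift (2,9): star map gives 0.2668; window check 0.2 ≤ 0.2668 < 0.8 is true → IN Λ
[2] lift (3,13): star map gives 0.4964; window check 0.2 ≤ 0.4964 < 0.8 is true → IN Λ
[3] lift (7,3): star map gives 6.4223; window check 0.2 ≤ 6.4223 < 0.8 is false → out
[4] lift (0,-6): star map gives 1.1555; window check 0.2 ≤ 1.1555 < 0.8 is false → out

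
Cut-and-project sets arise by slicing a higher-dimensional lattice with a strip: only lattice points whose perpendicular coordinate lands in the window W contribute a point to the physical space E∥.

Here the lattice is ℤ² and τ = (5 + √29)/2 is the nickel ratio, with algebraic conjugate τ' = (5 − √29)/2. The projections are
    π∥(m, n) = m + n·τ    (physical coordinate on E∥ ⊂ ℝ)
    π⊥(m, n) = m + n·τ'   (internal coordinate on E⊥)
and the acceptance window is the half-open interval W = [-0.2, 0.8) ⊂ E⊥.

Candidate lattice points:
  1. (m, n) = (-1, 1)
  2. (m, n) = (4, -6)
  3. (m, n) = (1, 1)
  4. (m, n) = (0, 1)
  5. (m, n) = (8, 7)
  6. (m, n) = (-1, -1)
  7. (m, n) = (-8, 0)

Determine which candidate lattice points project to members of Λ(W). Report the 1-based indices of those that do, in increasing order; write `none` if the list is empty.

τ' = (5−√29)/2 ≈ -0.192582.
#1 (-1,1): internal coord -1 + (1)·τ' = -1.192582; -1.192582 ∉ [-0.2, 0.8) → out
#2 (4,-6): internal coord 4 + (-6)·τ' = +5.155494; +5.155494 ∉ [-0.2, 0.8) → out
#3 (1,1): internal coord 1 + (1)·τ' = +0.807418; +0.807418 ∉ [-0.2, 0.8) → out
#4 (0,1): internal coord 0 + (1)·τ' = -0.192582; -0.192582 ∈ [-0.2, 0.8) → IN Λ
#5 (8,7): internal coord 8 + (7)·τ' = +6.651923; +6.651923 ∉ [-0.2, 0.8) → out
#6 (-1,-1): internal coord -1 + (-1)·τ' = -0.807418; -0.807418 ∉ [-0.2, 0.8) → out
#7 (-8,0): internal coord -8 + (0)·τ' = -8.000000; -8.000000 ∉ [-0.2, 0.8) → out

4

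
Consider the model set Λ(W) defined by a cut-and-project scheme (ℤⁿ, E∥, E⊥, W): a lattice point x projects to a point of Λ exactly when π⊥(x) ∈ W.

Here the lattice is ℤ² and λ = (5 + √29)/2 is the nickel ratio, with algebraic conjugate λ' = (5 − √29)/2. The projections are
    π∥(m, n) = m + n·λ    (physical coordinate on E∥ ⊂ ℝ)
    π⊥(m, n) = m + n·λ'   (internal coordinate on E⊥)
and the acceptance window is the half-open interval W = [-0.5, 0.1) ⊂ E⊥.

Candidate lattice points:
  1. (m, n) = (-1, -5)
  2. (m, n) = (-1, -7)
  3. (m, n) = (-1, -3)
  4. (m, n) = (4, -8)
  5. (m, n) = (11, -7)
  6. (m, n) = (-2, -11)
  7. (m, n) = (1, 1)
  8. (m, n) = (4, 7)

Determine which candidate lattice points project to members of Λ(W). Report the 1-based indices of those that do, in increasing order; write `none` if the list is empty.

Numerically λ ≈ 5.1926 and λ' = −1/λ ≈ -0.1926.
candidate 1: (m,n)=(-1,-5) → π∥ = -1-5·λ ≈ -26.9629, π⊥ = -1-5·λ' ≈ -0.0371 ∈ [-0.5, 0.1) ⇒ IN Λ
candidate 2: (m,n)=(-1,-7) → π∥ = -1-7·λ ≈ -37.3481, π⊥ = -1-7·λ' ≈ 0.3481 ∉ [-0.5, 0.1) ⇒ out
candidate 3: (m,n)=(-1,-3) → π∥ = -1-3·λ ≈ -16.5777, π⊥ = -1-3·λ' ≈ -0.4223 ∈ [-0.5, 0.1) ⇒ IN Λ
candidate 4: (m,n)=(4,-8) → π∥ = 4-8·λ ≈ -37.5407, π⊥ = 4-8·λ' ≈ 5.5407 ∉ [-0.5, 0.1) ⇒ out
candidate 5: (m,n)=(11,-7) → π∥ = 11-7·λ ≈ -25.3481, π⊥ = 11-7·λ' ≈ 12.3481 ∉ [-0.5, 0.1) ⇒ out
candidate 6: (m,n)=(-2,-11) → π∥ = -2-11·λ ≈ -59.1184, π⊥ = -2-11·λ' ≈ 0.1184 ∉ [-0.5, 0.1) ⇒ out
candidate 7: (m,n)=(1,1) → π∥ = 1+1·λ ≈ 6.1926, π⊥ = 1+1·λ' ≈ 0.8074 ∉ [-0.5, 0.1) ⇒ out
candidate 8: (m,n)=(4,7) → π∥ = 4+7·λ ≈ 40.3481, π⊥ = 4+7·λ' ≈ 2.6519 ∉ [-0.5, 0.1) ⇒ out

1, 3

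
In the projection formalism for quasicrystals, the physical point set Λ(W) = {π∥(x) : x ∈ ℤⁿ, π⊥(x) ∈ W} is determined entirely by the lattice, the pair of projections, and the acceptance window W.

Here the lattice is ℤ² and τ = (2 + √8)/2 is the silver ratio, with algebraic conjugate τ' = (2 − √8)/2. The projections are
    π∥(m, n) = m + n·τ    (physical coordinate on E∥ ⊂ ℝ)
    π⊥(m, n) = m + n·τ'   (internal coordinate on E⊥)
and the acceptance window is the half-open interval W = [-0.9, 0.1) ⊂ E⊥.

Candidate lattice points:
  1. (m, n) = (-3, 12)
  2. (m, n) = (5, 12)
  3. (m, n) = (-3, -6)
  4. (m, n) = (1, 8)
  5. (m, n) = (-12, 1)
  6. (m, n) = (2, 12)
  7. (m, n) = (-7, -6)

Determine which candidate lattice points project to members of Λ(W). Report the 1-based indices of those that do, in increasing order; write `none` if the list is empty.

2, 3

Compute τ' = (2−√8)/2 = -0.4142, so π⊥(m,n) = m -0.4142·n.
[1] lift (-3,12): star map gives -7.9706; window check -0.9 ≤ -7.9706 < 0.1 is false → out
[2] lift (5,12): star map gives 0.0294; window check -0.9 ≤ 0.0294 < 0.1 is true → IN Λ
[3] lift (-3,-6): star map gives -0.5147; window check -0.9 ≤ -0.5147 < 0.1 is true → IN Λ
[4] lift (1,8): star map gives -2.3137; window check -0.9 ≤ -2.3137 < 0.1 is false → out
[5] lift (-12,1): star map gives -12.4142; window check -0.9 ≤ -12.4142 < 0.1 is false → out
[6] lift (2,12): star map gives -2.9706; window check -0.9 ≤ -2.9706 < 0.1 is false → out
[7] lift (-7,-6): star map gives -4.5147; window check -0.9 ≤ -4.5147 < 0.1 is false → out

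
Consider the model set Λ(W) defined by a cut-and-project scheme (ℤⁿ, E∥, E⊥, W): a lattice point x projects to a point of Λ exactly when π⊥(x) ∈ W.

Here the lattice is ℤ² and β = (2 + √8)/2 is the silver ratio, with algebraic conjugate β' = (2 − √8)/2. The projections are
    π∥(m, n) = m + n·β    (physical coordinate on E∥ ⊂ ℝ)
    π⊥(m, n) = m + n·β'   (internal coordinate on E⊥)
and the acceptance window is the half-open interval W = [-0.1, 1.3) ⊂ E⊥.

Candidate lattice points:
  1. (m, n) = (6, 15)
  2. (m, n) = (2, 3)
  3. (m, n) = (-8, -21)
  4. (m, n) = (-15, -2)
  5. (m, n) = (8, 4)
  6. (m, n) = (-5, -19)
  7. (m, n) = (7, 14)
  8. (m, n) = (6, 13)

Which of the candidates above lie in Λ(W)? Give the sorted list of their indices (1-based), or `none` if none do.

Compute β' = (2−√8)/2 = -0.4142, so π⊥(m,n) = m -0.4142·n.
#1 (6,15): internal coord 6 + (15)·β' = -0.2132; -0.2132 ∉ [-0.1, 1.3) → out
#2 (2,3): internal coord 2 + (3)·β' = +0.7574; +0.7574 ∈ [-0.1, 1.3) → IN Λ
#3 (-8,-21): internal coord -8 + (-21)·β' = +0.6985; +0.6985 ∈ [-0.1, 1.3) → IN Λ
#4 (-15,-2): internal coord -15 + (-2)·β' = -14.1716; -14.1716 ∉ [-0.1, 1.3) → out
#5 (8,4): internal coord 8 + (4)·β' = +6.3431; +6.3431 ∉ [-0.1, 1.3) → out
#6 (-5,-19): internal coord -5 + (-19)·β' = +2.8701; +2.8701 ∉ [-0.1, 1.3) → out
#7 (7,14): internal coord 7 + (14)·β' = +1.2010; +1.2010 ∈ [-0.1, 1.3) → IN Λ
#8 (6,13): internal coord 6 + (13)·β' = +0.6152; +0.6152 ∈ [-0.1, 1.3) → IN Λ

2, 3, 7, 8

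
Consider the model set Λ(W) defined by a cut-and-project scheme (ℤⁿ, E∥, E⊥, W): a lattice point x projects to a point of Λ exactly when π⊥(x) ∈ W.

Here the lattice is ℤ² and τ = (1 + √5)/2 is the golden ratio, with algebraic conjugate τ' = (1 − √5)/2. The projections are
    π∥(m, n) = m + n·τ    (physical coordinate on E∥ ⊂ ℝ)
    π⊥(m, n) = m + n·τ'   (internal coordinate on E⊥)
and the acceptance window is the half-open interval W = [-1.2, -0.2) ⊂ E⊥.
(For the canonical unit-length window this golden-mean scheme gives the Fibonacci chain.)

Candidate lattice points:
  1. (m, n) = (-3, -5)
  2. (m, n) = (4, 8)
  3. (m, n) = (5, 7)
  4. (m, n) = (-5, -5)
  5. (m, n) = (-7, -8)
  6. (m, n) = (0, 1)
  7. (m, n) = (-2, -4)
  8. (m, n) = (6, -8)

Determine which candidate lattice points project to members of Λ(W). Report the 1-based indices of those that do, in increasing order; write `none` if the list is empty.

2, 6

τ' = (1−√5)/2 ≈ -0.61803.
candidate 1: (m,n)=(-3,-5) → π∥ = -3-5·τ ≈ -11.09017, π⊥ = -3-5·τ' ≈ 0.09017 ∉ [-1.2, -0.2) ⇒ out
candidate 2: (m,n)=(4,8) → π∥ = 4+8·τ ≈ 16.94427, π⊥ = 4+8·τ' ≈ -0.94427 ∈ [-1.2, -0.2) ⇒ IN Λ
candidate 3: (m,n)=(5,7) → π∥ = 5+7·τ ≈ 16.32624, π⊥ = 5+7·τ' ≈ 0.67376 ∉ [-1.2, -0.2) ⇒ out
candidate 4: (m,n)=(-5,-5) → π∥ = -5-5·τ ≈ -13.09017, π⊥ = -5-5·τ' ≈ -1.90983 ∉ [-1.2, -0.2) ⇒ out
candidate 5: (m,n)=(-7,-8) → π∥ = -7-8·τ ≈ -19.94427, π⊥ = -7-8·τ' ≈ -2.05573 ∉ [-1.2, -0.2) ⇒ out
candidate 6: (m,n)=(0,1) → π∥ = 0+1·τ ≈ 1.61803, π⊥ = 0+1·τ' ≈ -0.61803 ∈ [-1.2, -0.2) ⇒ IN Λ
candidate 7: (m,n)=(-2,-4) → π∥ = -2-4·τ ≈ -8.47214, π⊥ = -2-4·τ' ≈ 0.47214 ∉ [-1.2, -0.2) ⇒ out
candidate 8: (m,n)=(6,-8) → π∥ = 6-8·τ ≈ -6.94427, π⊥ = 6-8·τ' ≈ 10.94427 ∉ [-1.2, -0.2) ⇒ out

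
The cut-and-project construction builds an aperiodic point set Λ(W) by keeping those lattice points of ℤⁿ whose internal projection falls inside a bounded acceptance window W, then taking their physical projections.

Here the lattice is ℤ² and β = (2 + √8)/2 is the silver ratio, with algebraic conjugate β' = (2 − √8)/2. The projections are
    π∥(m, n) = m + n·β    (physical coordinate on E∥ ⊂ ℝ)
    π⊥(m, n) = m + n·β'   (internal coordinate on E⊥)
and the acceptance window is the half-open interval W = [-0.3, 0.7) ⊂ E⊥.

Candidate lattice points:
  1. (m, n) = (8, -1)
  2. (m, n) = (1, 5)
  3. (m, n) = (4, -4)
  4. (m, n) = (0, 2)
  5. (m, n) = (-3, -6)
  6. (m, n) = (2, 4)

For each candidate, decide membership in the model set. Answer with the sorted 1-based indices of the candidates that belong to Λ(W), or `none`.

β' = (2−√8)/2 ≈ -0.414214.
#1 (8,-1): internal coord 8 + (-1)·β' = +8.414214; +8.414214 ∉ [-0.3, 0.7) → out
#2 (1,5): internal coord 1 + (5)·β' = -1.071068; -1.071068 ∉ [-0.3, 0.7) → out
#3 (4,-4): internal coord 4 + (-4)·β' = +5.656854; +5.656854 ∉ [-0.3, 0.7) → out
#4 (0,2): internal coord 0 + (2)·β' = -0.828427; -0.828427 ∉ [-0.3, 0.7) → out
#5 (-3,-6): internal coord -3 + (-6)·β' = -0.514719; -0.514719 ∉ [-0.3, 0.7) → out
#6 (2,4): internal coord 2 + (4)·β' = +0.343146; +0.343146 ∈ [-0.3, 0.7) → IN Λ

6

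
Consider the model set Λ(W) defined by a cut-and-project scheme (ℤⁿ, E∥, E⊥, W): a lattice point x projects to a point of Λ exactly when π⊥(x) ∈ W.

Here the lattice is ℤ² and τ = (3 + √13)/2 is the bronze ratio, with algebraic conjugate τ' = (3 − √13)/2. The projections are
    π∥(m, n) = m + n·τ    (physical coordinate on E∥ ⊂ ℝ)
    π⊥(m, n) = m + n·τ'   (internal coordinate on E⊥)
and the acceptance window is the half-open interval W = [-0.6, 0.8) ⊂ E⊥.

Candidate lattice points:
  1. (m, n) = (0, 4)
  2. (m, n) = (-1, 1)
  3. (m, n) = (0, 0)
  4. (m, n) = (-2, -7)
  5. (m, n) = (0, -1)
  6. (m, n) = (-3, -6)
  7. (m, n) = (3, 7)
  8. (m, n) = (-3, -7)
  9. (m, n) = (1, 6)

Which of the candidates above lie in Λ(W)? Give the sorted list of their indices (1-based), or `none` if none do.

3, 4, 5

Compute τ' = (3−√13)/2 = -0.3028, so π⊥(m,n) = m -0.3028·n.
#1 (0,4): internal coord 0 + (4)·τ' = -1.2111; -1.2111 ∉ [-0.6, 0.8) → out
#2 (-1,1): internal coord -1 + (1)·τ' = -1.3028; -1.3028 ∉ [-0.6, 0.8) → out
#3 (0,0): internal coord 0 + (0)·τ' = +0.0000; +0.0000 ∈ [-0.6, 0.8) → IN Λ
#4 (-2,-7): internal coord -2 + (-7)·τ' = +0.1194; +0.1194 ∈ [-0.6, 0.8) → IN Λ
#5 (0,-1): internal coord 0 + (-1)·τ' = +0.3028; +0.3028 ∈ [-0.6, 0.8) → IN Λ
#6 (-3,-6): internal coord -3 + (-6)·τ' = -1.1833; -1.1833 ∉ [-0.6, 0.8) → out
#7 (3,7): internal coord 3 + (7)·τ' = +0.8806; +0.8806 ∉ [-0.6, 0.8) → out
#8 (-3,-7): internal coord -3 + (-7)·τ' = -0.8806; -0.8806 ∉ [-0.6, 0.8) → out
#9 (1,6): internal coord 1 + (6)·τ' = -0.8167; -0.8167 ∉ [-0.6, 0.8) → out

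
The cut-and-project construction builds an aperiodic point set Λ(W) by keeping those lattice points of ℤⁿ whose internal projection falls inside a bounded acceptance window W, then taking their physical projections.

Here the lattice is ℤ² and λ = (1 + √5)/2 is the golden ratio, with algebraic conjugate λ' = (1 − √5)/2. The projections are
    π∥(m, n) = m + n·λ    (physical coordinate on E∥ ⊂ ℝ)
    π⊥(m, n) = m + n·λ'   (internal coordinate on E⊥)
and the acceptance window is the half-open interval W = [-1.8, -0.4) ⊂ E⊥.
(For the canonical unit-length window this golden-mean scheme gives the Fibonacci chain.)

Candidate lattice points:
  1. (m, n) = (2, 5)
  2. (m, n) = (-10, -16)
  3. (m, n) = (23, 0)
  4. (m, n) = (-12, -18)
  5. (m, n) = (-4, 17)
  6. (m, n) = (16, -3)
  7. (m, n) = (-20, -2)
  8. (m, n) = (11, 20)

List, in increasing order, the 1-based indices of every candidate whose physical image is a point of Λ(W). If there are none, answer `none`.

1, 4, 8

λ' = (1−√5)/2 ≈ -0.61803.
candidate 1: (m,n)=(2,5) → π∥ = 2+5·λ ≈ 10.09017, π⊥ = 2+5·λ' ≈ -1.09017 ∈ [-1.8, -0.4) ⇒ IN Λ
candidate 2: (m,n)=(-10,-16) → π∥ = -10-16·λ ≈ -35.88854, π⊥ = -10-16·λ' ≈ -0.11146 ∉ [-1.8, -0.4) ⇒ out
candidate 3: (m,n)=(23,0) → π∥ = 23+0·λ ≈ 23.00000, π⊥ = 23+0·λ' ≈ 23.00000 ∉ [-1.8, -0.4) ⇒ out
candidate 4: (m,n)=(-12,-18) → π∥ = -12-18·λ ≈ -41.12461, π⊥ = -12-18·λ' ≈ -0.87539 ∈ [-1.8, -0.4) ⇒ IN Λ
candidate 5: (m,n)=(-4,17) → π∥ = -4+17·λ ≈ 23.50658, π⊥ = -4+17·λ' ≈ -14.50658 ∉ [-1.8, -0.4) ⇒ out
candidate 6: (m,n)=(16,-3) → π∥ = 16-3·λ ≈ 11.14590, π⊥ = 16-3·λ' ≈ 17.85410 ∉ [-1.8, -0.4) ⇒ out
candidate 7: (m,n)=(-20,-2) → π∥ = -20-2·λ ≈ -23.23607, π⊥ = -20-2·λ' ≈ -18.76393 ∉ [-1.8, -0.4) ⇒ out
candidate 8: (m,n)=(11,20) → π∥ = 11+20·λ ≈ 43.36068, π⊥ = 11+20·λ' ≈ -1.36068 ∈ [-1.8, -0.4) ⇒ IN Λ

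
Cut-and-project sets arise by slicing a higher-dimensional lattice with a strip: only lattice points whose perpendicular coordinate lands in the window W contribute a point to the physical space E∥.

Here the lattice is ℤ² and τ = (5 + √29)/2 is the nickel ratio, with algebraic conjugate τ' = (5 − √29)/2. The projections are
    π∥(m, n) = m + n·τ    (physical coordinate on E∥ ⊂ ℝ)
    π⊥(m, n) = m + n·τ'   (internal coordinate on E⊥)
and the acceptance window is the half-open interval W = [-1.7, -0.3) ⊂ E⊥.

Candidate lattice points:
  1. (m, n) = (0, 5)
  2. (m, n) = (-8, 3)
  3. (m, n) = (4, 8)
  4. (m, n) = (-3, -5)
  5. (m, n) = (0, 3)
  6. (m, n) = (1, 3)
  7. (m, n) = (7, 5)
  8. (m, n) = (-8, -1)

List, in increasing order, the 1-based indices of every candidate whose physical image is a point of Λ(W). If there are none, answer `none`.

τ' = (5−√29)/2 ≈ -0.1926.
#1 (0,5): internal coord 0 + (5)·τ' = -0.9629; -0.9629 ∈ [-1.7, -0.3) → IN Λ
#2 (-8,3): internal coord -8 + (3)·τ' = -8.5777; -8.5777 ∉ [-1.7, -0.3) → out
#3 (4,8): internal coord 4 + (8)·τ' = +2.4593; +2.4593 ∉ [-1.7, -0.3) → out
#4 (-3,-5): internal coord -3 + (-5)·τ' = -2.0371; -2.0371 ∉ [-1.7, -0.3) → out
#5 (0,3): internal coord 0 + (3)·τ' = -0.5777; -0.5777 ∈ [-1.7, -0.3) → IN Λ
#6 (1,3): internal coord 1 + (3)·τ' = +0.4223; +0.4223 ∉ [-1.7, -0.3) → out
#7 (7,5): internal coord 7 + (5)·τ' = +6.0371; +6.0371 ∉ [-1.7, -0.3) → out
#8 (-8,-1): internal coord -8 + (-1)·τ' = -7.8074; -7.8074 ∉ [-1.7, -0.3) → out

1, 5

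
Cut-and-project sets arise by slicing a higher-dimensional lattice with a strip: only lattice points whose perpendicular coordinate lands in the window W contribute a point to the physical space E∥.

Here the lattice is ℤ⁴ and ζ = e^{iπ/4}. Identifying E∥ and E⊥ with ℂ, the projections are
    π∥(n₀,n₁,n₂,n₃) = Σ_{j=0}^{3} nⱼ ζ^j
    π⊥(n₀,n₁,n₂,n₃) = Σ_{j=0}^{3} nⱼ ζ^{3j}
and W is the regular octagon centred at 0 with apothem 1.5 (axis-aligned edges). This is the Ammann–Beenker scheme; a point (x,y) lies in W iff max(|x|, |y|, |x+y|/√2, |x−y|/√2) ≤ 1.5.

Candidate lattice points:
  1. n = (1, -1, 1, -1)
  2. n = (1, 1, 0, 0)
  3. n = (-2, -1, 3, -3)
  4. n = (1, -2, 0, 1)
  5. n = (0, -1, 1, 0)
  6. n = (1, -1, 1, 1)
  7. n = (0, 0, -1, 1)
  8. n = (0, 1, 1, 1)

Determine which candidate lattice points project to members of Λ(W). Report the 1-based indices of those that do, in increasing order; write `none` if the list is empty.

2, 8

π⊥(n) = n₀ + n₁ζ³ + n₂ζ⁶ + n₃ζ⁹ where ζ = e^{iπ/4}.
candidate 1: n = (1, -1, 1, -1) → π⊥ ≈ (+1.000000, -2.414214); max(|x|,|y|,|x±y|/√2) = 2.414214 > 1.5 ⇒ ∉ W
candidate 2: n = (1, 1, 0, 0) → π⊥ ≈ (+0.292893, +0.707107); max(|x|,|y|,|x±y|/√2) = 0.707107 ≤ 1.5 ⇒ ∈ W
candidate 3: n = (-2, -1, 3, -3) → π⊥ ≈ (-3.414214, -5.828427); max(|x|,|y|,|x±y|/√2) = 6.535534 > 1.5 ⇒ ∉ W
candidate 4: n = (1, -2, 0, 1) → π⊥ ≈ (+3.121320, -0.707107); max(|x|,|y|,|x±y|/√2) = 3.121320 > 1.5 ⇒ ∉ W
candidate 5: n = (0, -1, 1, 0) → π⊥ ≈ (+0.707107, -1.707107); max(|x|,|y|,|x±y|/√2) = 1.707107 > 1.5 ⇒ ∉ W
candidate 6: n = (1, -1, 1, 1) → π⊥ ≈ (+2.414214, -1.000000); max(|x|,|y|,|x±y|/√2) = 2.414214 > 1.5 ⇒ ∉ W
candidate 7: n = (0, 0, -1, 1) → π⊥ ≈ (+0.707107, +1.707107); max(|x|,|y|,|x±y|/√2) = 1.707107 > 1.5 ⇒ ∉ W
candidate 8: n = (0, 1, 1, 1) → π⊥ ≈ (+0.000000, +0.414214); max(|x|,|y|,|x±y|/√2) = 0.414214 ≤ 1.5 ⇒ ∈ W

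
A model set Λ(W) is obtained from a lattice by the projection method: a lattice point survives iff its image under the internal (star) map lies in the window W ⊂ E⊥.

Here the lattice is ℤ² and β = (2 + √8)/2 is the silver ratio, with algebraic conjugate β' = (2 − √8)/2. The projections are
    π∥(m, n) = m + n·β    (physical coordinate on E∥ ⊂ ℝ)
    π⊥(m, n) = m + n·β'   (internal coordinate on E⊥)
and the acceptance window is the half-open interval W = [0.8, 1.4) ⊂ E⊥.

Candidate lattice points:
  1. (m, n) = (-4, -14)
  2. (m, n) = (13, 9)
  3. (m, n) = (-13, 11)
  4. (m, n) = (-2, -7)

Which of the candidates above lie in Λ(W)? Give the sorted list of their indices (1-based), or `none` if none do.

4

Numerically β ≈ 2.41421 and β' = −1/β ≈ -0.41421.
#1 (-4,-14): internal coord -4 + (-14)·β' = +1.79899; +1.79899 ∉ [0.8, 1.4) → out
#2 (13,9): internal coord 13 + (9)·β' = +9.27208; +9.27208 ∉ [0.8, 1.4) → out
#3 (-13,11): internal coord -13 + (11)·β' = -17.55635; -17.55635 ∉ [0.8, 1.4) → out
#4 (-2,-7): internal coord -2 + (-7)·β' = +0.89949; +0.89949 ∈ [0.8, 1.4) → IN Λ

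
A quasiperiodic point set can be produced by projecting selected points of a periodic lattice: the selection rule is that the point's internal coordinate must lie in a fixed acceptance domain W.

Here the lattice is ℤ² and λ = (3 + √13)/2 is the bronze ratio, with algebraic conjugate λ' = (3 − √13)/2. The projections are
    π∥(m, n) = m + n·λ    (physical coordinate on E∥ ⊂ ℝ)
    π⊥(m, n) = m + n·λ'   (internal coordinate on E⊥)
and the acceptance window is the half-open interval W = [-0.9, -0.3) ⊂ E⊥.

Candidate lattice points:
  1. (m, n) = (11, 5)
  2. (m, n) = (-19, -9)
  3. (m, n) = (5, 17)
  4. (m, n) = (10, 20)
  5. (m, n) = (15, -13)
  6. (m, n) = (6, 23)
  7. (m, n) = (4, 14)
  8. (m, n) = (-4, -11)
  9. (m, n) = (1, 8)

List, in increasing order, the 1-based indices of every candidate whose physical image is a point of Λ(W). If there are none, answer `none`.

Numerically λ ≈ 3.3028 and λ' = −1/λ ≈ -0.3028.
candidate 1: (m,n)=(11,5) → π∥ = 11+5·λ ≈ 27.5139, π⊥ = 11+5·λ' ≈ 9.4861 ∉ [-0.9, -0.3) ⇒ out
candidate 2: (m,n)=(-19,-9) → π∥ = -19-9·λ ≈ -48.7250, π⊥ = -19-9·λ' ≈ -16.2750 ∉ [-0.9, -0.3) ⇒ out
candidate 3: (m,n)=(5,17) → π∥ = 5+17·λ ≈ 61.1472, π⊥ = 5+17·λ' ≈ -0.1472 ∉ [-0.9, -0.3) ⇒ out
candidate 4: (m,n)=(10,20) → π∥ = 10+20·λ ≈ 76.0555, π⊥ = 10+20·λ' ≈ 3.9445 ∉ [-0.9, -0.3) ⇒ out
candidate 5: (m,n)=(15,-13) → π∥ = 15-13·λ ≈ -27.9361, π⊥ = 15-13·λ' ≈ 18.9361 ∉ [-0.9, -0.3) ⇒ out
candidate 6: (m,n)=(6,23) → π∥ = 6+23·λ ≈ 81.9638, π⊥ = 6+23·λ' ≈ -0.9638 ∉ [-0.9, -0.3) ⇒ out
candidate 7: (m,n)=(4,14) → π∥ = 4+14·λ ≈ 50.2389, π⊥ = 4+14·λ' ≈ -0.2389 ∉ [-0.9, -0.3) ⇒ out
candidate 8: (m,n)=(-4,-11) → π∥ = -4-11·λ ≈ -40.3305, π⊥ = -4-11·λ' ≈ -0.6695 ∈ [-0.9, -0.3) ⇒ IN Λ
candidate 9: (m,n)=(1,8) → π∥ = 1+8·λ ≈ 27.4222, π⊥ = 1+8·λ' ≈ -1.4222 ∉ [-0.9, -0.3) ⇒ out

8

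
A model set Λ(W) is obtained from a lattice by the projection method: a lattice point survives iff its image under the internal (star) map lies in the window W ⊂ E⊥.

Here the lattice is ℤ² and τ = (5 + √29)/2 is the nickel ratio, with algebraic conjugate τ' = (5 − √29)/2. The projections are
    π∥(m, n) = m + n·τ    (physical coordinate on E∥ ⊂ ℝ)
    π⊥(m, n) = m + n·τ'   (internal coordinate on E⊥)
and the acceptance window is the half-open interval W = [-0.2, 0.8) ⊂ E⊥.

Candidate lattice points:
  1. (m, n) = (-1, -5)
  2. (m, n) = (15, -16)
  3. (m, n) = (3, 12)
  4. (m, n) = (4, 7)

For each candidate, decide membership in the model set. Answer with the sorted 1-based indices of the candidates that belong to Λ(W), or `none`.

Numerically τ ≈ 5.192582 and τ' = −1/τ ≈ -0.192582.
#1 (-1,-5): internal coord -1 + (-5)·τ' = -0.037088; -0.037088 ∈ [-0.2, 0.8) → IN Λ
#2 (15,-16): internal coord 15 + (-16)·τ' = +18.081318; +18.081318 ∉ [-0.2, 0.8) → out
#3 (3,12): internal coord 3 + (12)·τ' = +0.689011; +0.689011 ∈ [-0.2, 0.8) → IN Λ
#4 (4,7): internal coord 4 + (7)·τ' = +2.651923; +2.651923 ∉ [-0.2, 0.8) → out

1, 3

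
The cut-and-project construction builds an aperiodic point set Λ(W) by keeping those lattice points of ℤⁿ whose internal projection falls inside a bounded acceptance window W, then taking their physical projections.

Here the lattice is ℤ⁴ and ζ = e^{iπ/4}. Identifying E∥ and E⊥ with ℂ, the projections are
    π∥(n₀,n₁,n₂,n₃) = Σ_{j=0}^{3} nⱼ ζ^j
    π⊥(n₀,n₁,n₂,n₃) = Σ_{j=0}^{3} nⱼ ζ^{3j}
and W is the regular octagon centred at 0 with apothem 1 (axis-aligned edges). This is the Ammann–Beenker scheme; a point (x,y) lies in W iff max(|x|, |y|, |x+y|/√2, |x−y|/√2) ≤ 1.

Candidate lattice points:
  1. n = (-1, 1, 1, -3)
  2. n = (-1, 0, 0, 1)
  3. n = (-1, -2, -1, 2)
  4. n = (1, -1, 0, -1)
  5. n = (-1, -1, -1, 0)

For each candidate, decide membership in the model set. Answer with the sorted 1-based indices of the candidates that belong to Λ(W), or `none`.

With ζ = e^{iπ/4} the internal vectors are ζ^0,ζ^3,ζ^6,ζ^9.
#1 (-1, 1, 1, -3): internal (-3.8284, -2.4142); octagon support 4.4142 vs apothem 1 → ∉ W
#2 (-1, 0, 0, 1): internal (-0.2929, 0.7071); octagon support 0.7071 vs apothem 1 → ∈ W
#3 (-1, -2, -1, 2): internal (1.8284, 1.0000); octagon support 2.0000 vs apothem 1 → ∉ W
#4 (1, -1, 0, -1): internal (1.0000, -1.4142); octagon support 1.7071 vs apothem 1 → ∉ W
#5 (-1, -1, -1, 0): internal (-0.2929, 0.2929); octagon support 0.4142 vs apothem 1 → ∈ W

2, 5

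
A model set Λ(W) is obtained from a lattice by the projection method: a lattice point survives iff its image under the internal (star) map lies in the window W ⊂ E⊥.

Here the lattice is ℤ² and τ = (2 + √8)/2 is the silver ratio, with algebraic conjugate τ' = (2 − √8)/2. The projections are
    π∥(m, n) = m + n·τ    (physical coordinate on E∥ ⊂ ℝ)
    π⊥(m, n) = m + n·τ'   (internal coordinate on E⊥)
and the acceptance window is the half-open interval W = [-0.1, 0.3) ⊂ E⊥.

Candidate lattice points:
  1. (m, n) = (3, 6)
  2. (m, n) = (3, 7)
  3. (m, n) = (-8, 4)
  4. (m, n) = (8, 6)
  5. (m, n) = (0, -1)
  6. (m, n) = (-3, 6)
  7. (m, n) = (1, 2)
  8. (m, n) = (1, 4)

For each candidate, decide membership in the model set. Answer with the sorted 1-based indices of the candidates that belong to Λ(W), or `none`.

2, 7

Compute τ' = (2−√8)/2 = -0.4142, so π⊥(m,n) = m -0.4142·n.
candidate 1: (m,n)=(3,6) → π∥ = 3+6·τ ≈ 17.4853, π⊥ = 3+6·τ' ≈ 0.5147 ∉ [-0.1, 0.3) ⇒ out
candidate 2: (m,n)=(3,7) → π∥ = 3+7·τ ≈ 19.8995, π⊥ = 3+7·τ' ≈ 0.1005 ∈ [-0.1, 0.3) ⇒ IN Λ
candidate 3: (m,n)=(-8,4) → π∥ = -8+4·τ ≈ 1.6569, π⊥ = -8+4·τ' ≈ -9.6569 ∉ [-0.1, 0.3) ⇒ out
candidate 4: (m,n)=(8,6) → π∥ = 8+6·τ ≈ 22.4853, π⊥ = 8+6·τ' ≈ 5.5147 ∉ [-0.1, 0.3) ⇒ out
candidate 5: (m,n)=(0,-1) → π∥ = 0-1·τ ≈ -2.4142, π⊥ = 0-1·τ' ≈ 0.4142 ∉ [-0.1, 0.3) ⇒ out
candidate 6: (m,n)=(-3,6) → π∥ = -3+6·τ ≈ 11.4853, π⊥ = -3+6·τ' ≈ -5.4853 ∉ [-0.1, 0.3) ⇒ out
candidate 7: (m,n)=(1,2) → π∥ = 1+2·τ ≈ 5.8284, π⊥ = 1+2·τ' ≈ 0.1716 ∈ [-0.1, 0.3) ⇒ IN Λ
candidate 8: (m,n)=(1,4) → π∥ = 1+4·τ ≈ 10.6569, π⊥ = 1+4·τ' ≈ -0.6569 ∉ [-0.1, 0.3) ⇒ out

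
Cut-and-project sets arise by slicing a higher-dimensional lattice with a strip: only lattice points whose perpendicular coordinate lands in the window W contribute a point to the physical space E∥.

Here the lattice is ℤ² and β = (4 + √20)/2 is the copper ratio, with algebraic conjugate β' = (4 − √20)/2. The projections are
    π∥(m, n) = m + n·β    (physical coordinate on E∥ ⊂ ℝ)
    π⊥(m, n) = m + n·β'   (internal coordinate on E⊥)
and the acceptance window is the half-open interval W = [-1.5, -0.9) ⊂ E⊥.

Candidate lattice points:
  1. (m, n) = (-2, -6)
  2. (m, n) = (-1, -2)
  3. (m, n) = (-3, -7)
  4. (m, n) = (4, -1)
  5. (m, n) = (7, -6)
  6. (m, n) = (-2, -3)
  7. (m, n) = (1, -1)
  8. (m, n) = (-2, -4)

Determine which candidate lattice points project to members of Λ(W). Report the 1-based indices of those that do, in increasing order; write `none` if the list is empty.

Numerically β ≈ 4.23607 and β' = −1/β ≈ -0.23607.
[1] lift (-2,-6): star map gives -0.58359; window check -1.5 ≤ -0.58359 < -0.9 is false → out
[2] lift (-1,-2): star map gives -0.52786; window check -1.5 ≤ -0.52786 < -0.9 is false → out
[3] lift (-3,-7): star map gives -1.34752; window check -1.5 ≤ -1.34752 < -0.9 is true → IN Λ
[4] lift (4,-1): star map gives 4.23607; window check -1.5 ≤ 4.23607 < -0.9 is false → out
[5] lift (7,-6): star map gives 8.41641; window check -1.5 ≤ 8.41641 < -0.9 is false → out
[6] lift (-2,-3): star map gives -1.29180; window check -1.5 ≤ -1.29180 < -0.9 is true → IN Λ
[7] lift (1,-1): star map gives 1.23607; window check -1.5 ≤ 1.23607 < -0.9 is false → out
[8] lift (-2,-4): star map gives -1.05573; window check -1.5 ≤ -1.05573 < -0.9 is true → IN Λ

3, 6, 8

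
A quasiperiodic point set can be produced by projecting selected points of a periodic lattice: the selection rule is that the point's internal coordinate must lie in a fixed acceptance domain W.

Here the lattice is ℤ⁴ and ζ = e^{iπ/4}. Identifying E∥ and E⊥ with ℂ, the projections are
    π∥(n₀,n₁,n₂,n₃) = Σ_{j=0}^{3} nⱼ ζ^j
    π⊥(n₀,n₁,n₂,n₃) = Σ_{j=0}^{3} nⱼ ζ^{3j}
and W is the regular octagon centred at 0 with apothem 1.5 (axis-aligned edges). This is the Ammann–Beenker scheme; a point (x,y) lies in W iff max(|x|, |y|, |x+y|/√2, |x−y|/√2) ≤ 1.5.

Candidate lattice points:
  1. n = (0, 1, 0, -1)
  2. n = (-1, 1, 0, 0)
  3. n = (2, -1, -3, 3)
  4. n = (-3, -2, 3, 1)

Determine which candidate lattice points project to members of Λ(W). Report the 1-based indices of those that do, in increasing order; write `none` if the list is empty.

π⊥(n) = n₀ + n₁ζ³ + n₂ζ⁶ + n₃ζ⁹ where ζ = e^{iπ/4}.
candidate 1: n = (0, 1, 0, -1) → π⊥ ≈ (-1.41421, +0.00000); max(|x|,|y|,|x±y|/√2) = 1.41421 ≤ 1.5 ⇒ ∈ W
candidate 2: n = (-1, 1, 0, 0) → π⊥ ≈ (-1.70711, +0.70711); max(|x|,|y|,|x±y|/√2) = 1.70711 > 1.5 ⇒ ∉ W
candidate 3: n = (2, -1, -3, 3) → π⊥ ≈ (+4.82843, +4.41421); max(|x|,|y|,|x±y|/√2) = 6.53553 > 1.5 ⇒ ∉ W
candidate 4: n = (-3, -2, 3, 1) → π⊥ ≈ (-0.87868, -3.70711); max(|x|,|y|,|x±y|/√2) = 3.70711 > 1.5 ⇒ ∉ W

1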